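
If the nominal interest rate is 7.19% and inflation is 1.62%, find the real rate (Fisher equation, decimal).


Formula: (1 + r_real) = (1 + r_nom) / (1 + inflation)
Substituting: (1 + r_real) = 1.0719 / 1.0162
(1 + r_real) = 1.054812
r_real = 1.054812 - 1 = 0.054812

0.054812


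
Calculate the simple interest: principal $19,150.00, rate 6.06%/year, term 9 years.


Formula: I = P * r * t
Substituting: I = $19,150.00 * 0.0606 * 9
Step: I = $19,150.00 * 0.5454
I = $10,444.41

$10,444.41


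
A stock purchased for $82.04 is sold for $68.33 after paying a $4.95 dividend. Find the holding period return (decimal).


Formula: HPR = (P1 - P0 + D) / P0
Gain: $68.33 - $82.04 + $4.95 = -$8.76
HPR = -$8.76 / $82.04 = -0.1068

-0.1068


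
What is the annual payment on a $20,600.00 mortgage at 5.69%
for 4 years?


Formula: PMT = PV * r / (1 - (1+r)^(-n))
Denominator: 1 - (1 + 0.0569)^(-4) = 0.198572
Numerator: $20,600.00 * 0.0569 = 1172.14
PMT = 1172.14 / 0.198572 = $5,902.84

$5,902.84


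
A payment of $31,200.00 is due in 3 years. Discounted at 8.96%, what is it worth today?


Formula: PV = FV / (1 + r)^n
Substituting: PV = $31,200.00 / (1 + 0.0896)^3
Discount factor: (1.0896)^3 = 1.293604
PV = $31,200.00 / 1.293604 = $24,118.67

$24,118.67


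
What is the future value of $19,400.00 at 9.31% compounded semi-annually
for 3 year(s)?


Formula: FV = P * (1 + r/m)^(m*t)
Period rate: r/m = 0.0931 / 2 = 0.04655
Total periods: m*t = 2 * 3 = 6
Growth factor: (1 + 0.04655)^6 = 1.313893
FV = $19,400.00 * 1.313893 = $25,489.52

$25,489.52


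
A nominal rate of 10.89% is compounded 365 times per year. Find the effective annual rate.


Formula: EAR = (1 + r/m)^m - 1
Period rate: r/m = 0.1089 / 365 = 0.000298
Compounding: (1 + 0.000298)^365 = 1.115033
EAR = 1.115033 - 1 = 0.115033

0.115033


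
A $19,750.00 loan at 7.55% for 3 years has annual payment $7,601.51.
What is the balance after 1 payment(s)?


Formula: Balance = PV*(1+r)^k - PMT*((1+r)^k - 1)/r
Growth: (1 + 0.0755)^1 = 1.0755
Accumulated factor: ((1+r)^k - 1)/r = 1.0
Balance = $19,750.00 * 1.0755 - $7,601.51 * 1.0
Balance = $13,639.62

$13,639.62


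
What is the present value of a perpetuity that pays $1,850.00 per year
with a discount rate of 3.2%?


Formula: PV = C / r
Substituting: PV = $1,850.00 / 0.032
PV = $57,812.50

$57,812.50


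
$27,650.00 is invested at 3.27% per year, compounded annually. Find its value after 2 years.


Formula: FV = P * (1 + r)^n
Substituting: FV = $27,650.00 * (1 + 0.0327)^2
Growth factor: (1.0327)^2 = 1.066469
FV = $27,650.00 * 1.066469 = $29,487.88

$29,487.88


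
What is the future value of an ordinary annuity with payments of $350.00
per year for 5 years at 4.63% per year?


Formula: FV = PMT * ((1+r)^n - 1) / r
Growth factor: (1 + 0.0463)^5 = 1.253953
Numerator: 1.253953 - 1 = 0.253953
FV = $350.00 * 0.253953 / 0.0463 = $1,919.73

$1,919.73


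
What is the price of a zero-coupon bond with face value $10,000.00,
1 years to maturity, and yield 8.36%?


Formula: Price = FV / (1 + r)^n
Substituting: Price = $10,000.00 / (1 + 0.0836)^1
Discount factor: (1.0836)^1 = 1.0836
Price = $10,000.00 / 1.0836 = $9,228.50

$9,228.50


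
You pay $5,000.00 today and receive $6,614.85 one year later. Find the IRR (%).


Formula: IRR = C1/C0 - 1
Substituting: IRR = $6,614.85 / $5,000.00 - 1
Ratio: 1.32297 - 1 = 0.32297
IRR = 32.297%

32.297%


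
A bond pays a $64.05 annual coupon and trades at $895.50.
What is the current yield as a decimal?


Formula: Current yield = annual coupon / price
Substituting: CY = $64.05 / $895.50
CY = 0.071524

0.071524


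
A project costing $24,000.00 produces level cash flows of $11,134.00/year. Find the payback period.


Formula: Payback = investment / annual cash flow
Substituting: Payback = $24,000.00 / $11,134.00
Payback = 2.1556 years

2.1556 years


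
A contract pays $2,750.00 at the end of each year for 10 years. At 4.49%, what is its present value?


Formula: PV = PMT * (1 - (1+r)^(-n)) / r
Discount factor: (1 + 0.0449)^(-10) = 0.644544
Bracket: 1 - 0.644544 = 0.355456
PV = $2,750.00 * 0.355456 / 0.0449 = $21,770.68

$21,770.68


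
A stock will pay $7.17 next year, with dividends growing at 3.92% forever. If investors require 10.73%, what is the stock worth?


Formula: P = D1 / (r - g)
Spread: r - g = 0.1073 - 0.0392 = 0.0681
Substituting: P = $7.17 / 0.0681
P = $105.29

$105.29


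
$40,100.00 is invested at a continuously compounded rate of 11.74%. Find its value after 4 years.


Formula: FV = P * e^(r*t)
Exponent: r*t = 0.1174 * 4 = 0.4696
e^(0.4696) = 1.599354
FV = $40,100.00 * 1.599354 = $64,134.11

$64,134.11


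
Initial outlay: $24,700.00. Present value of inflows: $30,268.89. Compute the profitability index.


Formula: PI = PV(cash flows) / initial investment
Substituting: PI = $30,268.89 / $24,700.00
PI = 1.2255

1.2255


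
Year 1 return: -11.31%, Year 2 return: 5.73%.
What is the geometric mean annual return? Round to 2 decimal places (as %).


Formula: Geometric mean = ((1+r1)*(1+r2))^(1/2) - 1
Product: (1 + -0.1131) * (1 + 0.0573) = 0.8869 * 1.0573 = 0.937719
Square root: 0.937719^0.5 = 0.968359
Geometric mean = 0.968359 - 1 = -0.031641
As percentage: -3.16%

-3.16%


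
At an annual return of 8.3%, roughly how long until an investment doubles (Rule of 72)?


Formula: Years ≈ 72 / r
Substituting: Years ≈ 72 / 8.3
Years ≈ 8.7

8.7 years


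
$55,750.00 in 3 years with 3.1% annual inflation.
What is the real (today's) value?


Formula: Real value = nominal / (1 + inflation)^years
Price level: (1 + 0.031)^3 = 1.095913
Real value = $55,750.00 / 1.095913 = $50,870.84

$50,870.84


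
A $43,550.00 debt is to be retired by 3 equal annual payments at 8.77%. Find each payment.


Formula: PMT = PV * r / (1 - (1+r)^(-n))
Denominator: 1 - (1 + 0.0877)^(-3) = 0.222908
Numerator: $43,550.00 * 0.0877 = 3819.335
PMT = 3819.335 / 0.222908 = $17,134.16

$17,134.16


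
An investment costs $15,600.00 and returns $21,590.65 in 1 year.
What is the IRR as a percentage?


Formula: IRR = C1/C0 - 1
Substituting: IRR = $21,590.65 / $15,600.00 - 1
Ratio: 1.384016 - 1 = 0.384016
IRR = 38.4016%

38.4016%


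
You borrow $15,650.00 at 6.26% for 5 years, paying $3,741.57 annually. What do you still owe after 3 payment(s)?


Formula: Balance = PV*(1+r)^k - PMT*((1+r)^k - 1)/r
Growth: (1 + 0.0626)^3 = 1.199802
Accumulated factor: ((1+r)^k - 1)/r = 3.191719
Balance = $15,650.00 * 1.199802 - $3,741.57 * 3.191719
Balance = $6,834.86

$6,834.86


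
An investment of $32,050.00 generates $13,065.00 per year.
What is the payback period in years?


Formula: Payback = investment / annual cash flow
Substituting: Payback = $32,050.00 / $13,065.00
Payback = 2.4531 years

2.4531 years


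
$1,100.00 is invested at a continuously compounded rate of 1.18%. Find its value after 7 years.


Formula: FV = P * e^(r*t)
Exponent: r*t = 0.0118 * 7 = 0.0826
e^(0.0826) = 1.086107
FV = $1,100.00 * 1.086107 = $1,194.72

$1,194.72


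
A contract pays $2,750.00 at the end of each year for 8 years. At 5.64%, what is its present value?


Formula: PV = PMT * (1 - (1+r)^(-n)) / r
Discount factor: (1 + 0.0564)^(-8) = 0.644723
Bracket: 1 - 0.644723 = 0.355277
PV = $2,750.00 * 0.355277 / 0.0564 = $17,322.93

$17,322.93


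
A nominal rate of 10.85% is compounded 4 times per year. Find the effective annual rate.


Formula: EAR = (1 + r/m)^m - 1
Period rate: r/m = 0.1085 / 4 = 0.027125
Compounding: (1 + 0.027125)^4 = 1.112995
EAR = 1.112995 - 1 = 0.112995

0.112995


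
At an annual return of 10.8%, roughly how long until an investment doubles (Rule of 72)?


Formula: Years ≈ 72 / r
Substituting: Years ≈ 72 / 10.8
Years ≈ 6.7

6.7 years


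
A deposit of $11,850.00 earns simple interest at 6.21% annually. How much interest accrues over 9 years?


Formula: I = P * r * t
Substituting: I = $11,850.00 * 0.0621 * 9
Step: I = $11,850.00 * 0.5589
I = $6,622.97

$6,622.97


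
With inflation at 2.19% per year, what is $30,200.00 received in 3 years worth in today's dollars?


Formula: Real value = nominal / (1 + inflation)^years
Price level: (1 + 0.0219)^3 = 1.067149
Real value = $30,200.00 / 1.067149 = $28,299.69

$28,299.69


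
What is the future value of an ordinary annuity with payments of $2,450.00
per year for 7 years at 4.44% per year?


Formula: FV = PMT * ((1+r)^n - 1) / r
Growth factor: (1 + 0.0444)^7 = 1.355402
Numerator: 1.355402 - 1 = 0.355402
FV = $2,450.00 * 0.355402 / 0.0444 = $19,611.13

$19,611.13


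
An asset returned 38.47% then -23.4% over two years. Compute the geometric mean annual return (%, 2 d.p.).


Formula: Geometric mean = ((1+r1)*(1+r2))^(1/2) - 1
Product: (1 + 0.3847) * (1 + -0.234) = 1.3847 * 0.766 = 1.06068
Square root: 1.06068^0.5 = 1.029893
Geometric mean = 1.029893 - 1 = 0.029893
As percentage: 2.99%

2.99%


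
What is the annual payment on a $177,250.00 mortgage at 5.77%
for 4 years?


Formula: PMT = PV * r / (1 - (1+r)^(-n))
Denominator: 1 - (1 + 0.0577)^(-4) = 0.200994
Numerator: $177,250.00 * 0.0577 = 10227.325
PMT = 10227.325 / 0.200994 = $50,883.71

$50,883.71


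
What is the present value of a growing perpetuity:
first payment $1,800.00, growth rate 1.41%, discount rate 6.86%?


Formula: PV = C / (r - g)
Spread: r - g = 0.0686 - 0.0141 = 0.0545
Substituting: PV = $1,800.00 / 0.0545
PV = $33,027.52

$33,027.52


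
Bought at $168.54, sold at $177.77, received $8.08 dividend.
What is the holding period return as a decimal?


Formula: HPR = (P1 - P0 + D) / P0
Gain: $177.77 - $168.54 + $8.08 = $17.31
HPR = $17.31 / $168.54 = 0.1027

0.1027


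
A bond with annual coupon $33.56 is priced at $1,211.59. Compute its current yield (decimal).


Formula: Current yield = annual coupon / price
Substituting: CY = $33.56 / $1,211.59
CY = 0.027699

0.027699


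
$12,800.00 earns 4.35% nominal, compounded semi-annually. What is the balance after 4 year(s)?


Formula: FV = P * (1 + r/m)^(m*t)
Period rate: r/m = 0.0435 / 2 = 0.02175
Total periods: m*t = 2 * 4 = 8
Growth factor: (1 + 0.02175)^8 = 1.187838
FV = $12,800.00 * 1.187838 = $15,204.32

$15,204.32


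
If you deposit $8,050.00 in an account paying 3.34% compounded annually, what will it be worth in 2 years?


Formula: FV = P * (1 + r)^n
Substituting: FV = $8,050.00 * (1 + 0.0334)^2
Growth factor: (1.0334)^2 = 1.067916
FV = $8,050.00 * 1.067916 = $8,596.72

$8,596.72


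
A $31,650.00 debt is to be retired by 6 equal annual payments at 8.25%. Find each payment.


Formula: PMT = PV * r / (1 - (1+r)^(-n))
Denominator: 1 - (1 + 0.0825)^(-6) = 0.378512
Numerator: $31,650.00 * 0.0825 = 2611.125
PMT = 2611.125 / 0.378512 = $6,898.39

$6,898.39


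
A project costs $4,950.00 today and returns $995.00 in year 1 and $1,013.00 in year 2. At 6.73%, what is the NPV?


Formula: NPV = C0 + C1/(1+r) + C2/(1+r)^2
Discount C1: $995.00 / (1 + 0.0673) = $932.26
Discount C2: $1,013.00 / (1 + 0.0673)^2 = $889.28
NPV = -$4,950.00 + $932.26 + $889.28 = -$3,128.47

-$3,128.47


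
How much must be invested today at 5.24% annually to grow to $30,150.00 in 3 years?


Formula: PV = FV / (1 + r)^n
Substituting: PV = $30,150.00 / (1 + 0.0524)^3
Discount factor: (1.0524)^3 = 1.165581
PV = $30,150.00 / 1.165581 = $25,866.92

$25,866.92


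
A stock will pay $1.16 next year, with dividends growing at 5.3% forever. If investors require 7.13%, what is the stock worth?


Formula: P = D1 / (r - g)
Spread: r - g = 0.0713 - 0.053 = 0.0183
Substituting: P = $1.16 / 0.0183
P = $63.39

$63.39


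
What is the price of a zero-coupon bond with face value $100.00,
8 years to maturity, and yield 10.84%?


Formula: Price = FV / (1 + r)^n
Substituting: Price = $100.00 / (1 + 0.1084)^8
Discount factor: (1.1084)^8 = 2.278097
Price = $100.00 / 2.278097 = $43.90

$43.90


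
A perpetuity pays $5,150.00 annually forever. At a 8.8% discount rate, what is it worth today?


Formula: PV = C / r
Substituting: PV = $5,150.00 / 0.088
PV = $58,522.73

$58,522.73


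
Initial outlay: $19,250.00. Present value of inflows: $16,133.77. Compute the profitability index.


Formula: PI = PV(cash flows) / initial investment
Substituting: PI = $16,133.77 / $19,250.00
PI = 0.8381

0.8381


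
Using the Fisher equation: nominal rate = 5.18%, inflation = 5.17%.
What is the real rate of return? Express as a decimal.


Formula: (1 + r_real) = (1 + r_nom) / (1 + inflation)
Substituting: (1 + r_real) = 1.0518 / 1.0517
(1 + r_real) = 1.000095
r_real = 1.000095 - 1 = 9.5e-05

9.5e-05


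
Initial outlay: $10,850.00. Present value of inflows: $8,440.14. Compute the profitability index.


Formula: PI = PV(cash flows) / initial investment
Substituting: PI = $8,440.14 / $10,850.00
PI = 0.7779

0.7779


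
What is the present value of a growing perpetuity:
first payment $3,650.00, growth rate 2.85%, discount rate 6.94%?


Formula: PV = C / (r - g)
Spread: r - g = 0.0694 - 0.0285 = 0.0409
Substituting: PV = $3,650.00 / 0.0409
PV = $89,242.05

$89,242.05


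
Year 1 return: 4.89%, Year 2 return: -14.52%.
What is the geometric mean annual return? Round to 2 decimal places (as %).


Formula: Geometric mean = ((1+r1)*(1+r2))^(1/2) - 1
Product: (1 + 0.0489) * (1 + -0.1452) = 1.0489 * 0.8548 = 0.8966
Square root: 0.8966^0.5 = 0.946889
Geometric mean = 0.946889 - 1 = -0.053111
As percentage: -5.31%

-5.31%


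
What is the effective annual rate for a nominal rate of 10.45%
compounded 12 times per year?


Formula: EAR = (1 + r/m)^m - 1
Period rate: r/m = 0.1045 / 12 = 0.008708
Compounding: (1 + 0.008708)^12 = 1.109653
EAR = 1.109653 - 1 = 0.109653

0.109653


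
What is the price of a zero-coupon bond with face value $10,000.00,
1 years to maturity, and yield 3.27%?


Formula: Price = FV / (1 + r)^n
Substituting: Price = $10,000.00 / (1 + 0.0327)^1
Discount factor: (1.0327)^1 = 1.0327
Price = $10,000.00 / 1.0327 = $9,683.35

$9,683.35


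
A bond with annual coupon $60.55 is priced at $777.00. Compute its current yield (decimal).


Formula: Current yield = annual coupon / price
Substituting: CY = $60.55 / $777.00
CY = 0.077928

0.077928


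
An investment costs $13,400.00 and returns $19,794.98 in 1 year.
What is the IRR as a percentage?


Formula: IRR = C1/C0 - 1
Substituting: IRR = $19,794.98 / $13,400.00 - 1
Ratio: 1.477237 - 1 = 0.477237
IRR = 47.7237%

47.7237%


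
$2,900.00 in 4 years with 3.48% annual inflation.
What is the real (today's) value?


Formula: Real value = nominal / (1 + inflation)^years
Price level: (1 + 0.0348)^4 = 1.146636
Real value = $2,900.00 / 1.146636 = $2,529.14

$2,529.14


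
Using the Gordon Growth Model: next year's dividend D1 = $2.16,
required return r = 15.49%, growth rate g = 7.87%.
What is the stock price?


Formula: P = D1 / (r - g)
Spread: r - g = 0.1549 - 0.0787 = 0.0762
Substituting: P = $2.16 / 0.0762
P = $28.35

$28.35


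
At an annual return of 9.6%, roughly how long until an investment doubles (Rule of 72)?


Formula: Years ≈ 72 / r
Substituting: Years ≈ 72 / 9.6
Years ≈ 7.5

7.5 years


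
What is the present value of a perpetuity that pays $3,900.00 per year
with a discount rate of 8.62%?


Formula: PV = C / r
Substituting: PV = $3,900.00 / 0.0862
PV = $45,243.62

$45,243.62


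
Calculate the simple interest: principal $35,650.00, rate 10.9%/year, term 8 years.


Formula: I = P * r * t
Substituting: I = $35,650.00 * 0.109 * 8
Step: I = $35,650.00 * 0.872
I = $31,086.80

$31,086.80


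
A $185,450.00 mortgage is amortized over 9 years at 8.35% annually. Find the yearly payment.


Formula: PMT = PV * r / (1 - (1+r)^(-n))
Denominator: 1 - (1 + 0.0835)^(-9) = 0.514108
Numerator: $185,450.00 * 0.0835 = 15485.075
PMT = 15485.075 / 0.514108 = $30,120.28

$30,120.28


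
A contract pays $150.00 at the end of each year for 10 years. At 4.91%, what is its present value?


Formula: PV = PMT * (1 - (1+r)^(-n)) / r
Discount factor: (1 + 0.0491)^(-10) = 0.6192
Bracket: 1 - 0.6192 = 0.3808
PV = $150.00 * 0.3808 / 0.0491 = $1,163.34

$1,163.34


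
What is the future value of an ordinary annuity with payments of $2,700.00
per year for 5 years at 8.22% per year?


Formula: FV = PMT * ((1+r)^n - 1) / r
Growth factor: (1 + 0.0822)^5 = 1.484355
Numerator: 1.484355 - 1 = 0.484355
FV = $2,700.00 * 0.484355 / 0.0822 = $15,909.46

$15,909.46


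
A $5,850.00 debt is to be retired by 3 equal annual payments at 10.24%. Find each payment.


Formula: PMT = PV * r / (1 - (1+r)^(-n))
Denominator: 1 - (1 + 0.1024)^(-3) = 0.253582
Numerator: $5,850.00 * 0.1024 = 599.04
PMT = 599.04 / 0.253582 = $2,362.32

$2,362.32


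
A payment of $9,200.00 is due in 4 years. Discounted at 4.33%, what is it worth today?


Formula: PV = FV / (1 + r)^n
Substituting: PV = $9,200.00 / (1 + 0.0433)^4
Discount factor: (1.0433)^4 = 1.184778
PV = $9,200.00 / 1.184778 = $7,765.17

$7,765.17


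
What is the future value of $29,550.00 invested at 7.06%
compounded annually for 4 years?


Formula: FV = P * (1 + r)^n
Substituting: FV = $29,550.00 * (1 + 0.0706)^4
Growth factor: (1.0706)^4 = 1.313739
FV = $29,550.00 * 1.313739 = $38,820.98

$38,820.98


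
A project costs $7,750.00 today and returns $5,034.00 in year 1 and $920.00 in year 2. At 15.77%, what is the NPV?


Formula: NPV = C0 + C1/(1+r) + C2/(1+r)^2
Discount C1: $5,034.00 / (1 + 0.1577) = $4,348.28
Discount C2: $920.00 / (1 + 0.1577)^2 = $686.43
NPV = -$7,750.00 + $4,348.28 + $686.43 = -$2,715.29

-$2,715.29


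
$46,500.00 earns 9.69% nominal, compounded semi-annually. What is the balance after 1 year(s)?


Formula: FV = P * (1 + r/m)^(m*t)
Period rate: r/m = 0.0969 / 2 = 0.04845
Total periods: m*t = 2 * 1 = 2
Growth factor: (1 + 0.04845)^2 = 1.099247
FV = $46,500.00 * 1.099247 = $51,115.00

$51,115.00


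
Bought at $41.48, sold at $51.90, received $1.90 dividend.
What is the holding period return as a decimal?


Formula: HPR = (P1 - P0 + D) / P0
Gain: $51.90 - $41.48 + $1.90 = $12.32
HPR = $12.32 / $41.48 = 0.297

0.297


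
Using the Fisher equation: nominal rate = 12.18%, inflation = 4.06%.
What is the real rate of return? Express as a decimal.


Formula: (1 + r_real) = (1 + r_nom) / (1 + inflation)
Substituting: (1 + r_real) = 1.1218 / 1.0406
(1 + r_real) = 1.078032
r_real = 1.078032 - 1 = 0.078032

0.078032


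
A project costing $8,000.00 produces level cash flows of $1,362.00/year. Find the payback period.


Formula: Payback = investment / annual cash flow
Substituting: Payback = $8,000.00 / $1,362.00
Payback = 5.8737 years

5.8737 years


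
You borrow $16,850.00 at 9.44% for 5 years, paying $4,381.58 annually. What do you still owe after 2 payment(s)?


Formula: Balance = PV*(1+r)^k - PMT*((1+r)^k - 1)/r
Growth: (1 + 0.0944)^2 = 1.197711
Accumulated factor: ((1+r)^k - 1)/r = 2.0944
Balance = $16,850.00 * 1.197711 - $4,381.58 * 2.0944
Balance = $11,004.66

$11,004.66


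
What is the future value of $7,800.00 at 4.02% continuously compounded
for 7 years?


Formula: FV = P * e^(r*t)
Exponent: r*t = 0.0402 * 7 = 0.2814
e^(0.2814) = 1.324983
FV = $7,800.00 * 1.324983 = $10,334.87

$10,334.87


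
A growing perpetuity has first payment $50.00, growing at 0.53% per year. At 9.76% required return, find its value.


Formula: PV = C / (r - g)
Spread: r - g = 0.0976 - 0.0053 = 0.0923
Substituting: PV = $50.00 / 0.0923
PV = $541.71

$541.71


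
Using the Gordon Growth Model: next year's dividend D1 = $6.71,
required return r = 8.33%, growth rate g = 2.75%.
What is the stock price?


Formula: P = D1 / (r - g)
Spread: r - g = 0.0833 - 0.0275 = 0.0558
Substituting: P = $6.71 / 0.0558
P = $120.25

$120.25


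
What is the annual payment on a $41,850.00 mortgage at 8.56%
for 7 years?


Formula: PMT = PV * r / (1 - (1+r)^(-n))
Denominator: 1 - (1 + 0.0856)^(-7) = 0.437256
Numerator: $41,850.00 * 0.0856 = 3582.36
PMT = 3582.36 / 0.437256 = $8,192.83

$8,192.83


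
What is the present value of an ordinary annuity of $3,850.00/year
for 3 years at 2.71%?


Formula: PV = PMT * (1 - (1+r)^(-n)) / r
Discount factor: (1 + 0.0271)^(-3) = 0.922915
Bracket: 1 - 0.922915 = 0.077085
PV = $3,850.00 * 0.077085 / 0.0271 = $10,951.16

$10,951.16


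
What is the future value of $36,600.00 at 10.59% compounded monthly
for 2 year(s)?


Formula: FV = P * (1 + r/m)^(m*t)
Period rate: r/m = 0.1059 / 12 = 0.008825
Total periods: m*t = 12 * 2 = 24
Growth factor: (1 + 0.008825)^24 = 1.234753
FV = $36,600.00 * 1.234753 = $45,191.96

$45,191.96


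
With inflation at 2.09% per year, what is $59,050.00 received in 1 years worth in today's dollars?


Formula: Real value = nominal / (1 + inflation)^years
Price level: (1 + 0.0209)^1 = 1.0209
Real value = $59,050.00 / 1.0209 = $57,841.12

$57,841.12


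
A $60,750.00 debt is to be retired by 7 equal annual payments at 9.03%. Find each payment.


Formula: PMT = PV * r / (1 - (1+r)^(-n))
Denominator: 1 - (1 + 0.0903)^(-7) = 0.454019
Numerator: $60,750.00 * 0.0903 = 5485.725
PMT = 5485.725 / 0.454019 = $12,082.60

$12,082.60


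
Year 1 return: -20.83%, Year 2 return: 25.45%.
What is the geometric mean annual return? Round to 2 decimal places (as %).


Formula: Geometric mean = ((1+r1)*(1+r2))^(1/2) - 1
Product: (1 + -0.2083) * (1 + 0.2545) = 0.7917 * 1.2545 = 0.993188
Square root: 0.993188^0.5 = 0.996588
Geometric mean = 0.996588 - 1 = -0.003412
As percentage: -0.34%

-0.34%


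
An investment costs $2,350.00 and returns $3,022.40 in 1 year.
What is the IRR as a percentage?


Formula: IRR = C1/C0 - 1
Substituting: IRR = $3,022.40 / $2,350.00 - 1
Ratio: 1.286128 - 1 = 0.286128
IRR = 28.6128%

28.6128%


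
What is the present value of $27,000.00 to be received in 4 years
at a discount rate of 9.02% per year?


Formula: PV = FV / (1 + r)^n
Substituting: PV = $27,000.00 / (1 + 0.0902)^4
Discount factor: (1.0902)^4 = 1.412618
PV = $27,000.00 / 1.412618 = $19,113.45

$19,113.45


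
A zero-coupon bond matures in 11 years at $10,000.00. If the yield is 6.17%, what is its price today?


Formula: Price = FV / (1 + r)^n
Substituting: Price = $10,000.00 / (1 + 0.0617)^11
Discount factor: (1.0617)^11 = 1.932057
Price = $10,000.00 / 1.932057 = $5,175.83

$5,175.83


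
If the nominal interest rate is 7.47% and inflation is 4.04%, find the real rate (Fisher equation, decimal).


Formula: (1 + r_real) = (1 + r_nom) / (1 + inflation)
Substituting: (1 + r_real) = 1.0747 / 1.0404
(1 + r_real) = 1.032968
r_real = 1.032968 - 1 = 0.032968

0.032968


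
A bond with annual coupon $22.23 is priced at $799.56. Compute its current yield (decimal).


Formula: Current yield = annual coupon / price
Substituting: CY = $22.23 / $799.56
CY = 0.027803

0.027803


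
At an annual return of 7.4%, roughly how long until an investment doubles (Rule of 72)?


Formula: Years ≈ 72 / r
Substituting: Years ≈ 72 / 7.4
Years ≈ 9.7

9.7 years


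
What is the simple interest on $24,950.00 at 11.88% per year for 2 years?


Formula: I = P * r * t
Substituting: I = $24,950.00 * 0.1188 * 2
Step: I = $24,950.00 * 0.2376
I = $5,928.12

$5,928.12


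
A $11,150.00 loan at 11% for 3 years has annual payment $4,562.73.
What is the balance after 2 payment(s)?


Formula: Balance = PV*(1+r)^k - PMT*((1+r)^k - 1)/r
Growth: (1 + 0.11)^2 = 1.2321
Accumulated factor: ((1+r)^k - 1)/r = 2.11
Balance = $11,150.00 * 1.2321 - $4,562.73 * 2.11
Balance = $4,110.55

$4,110.55


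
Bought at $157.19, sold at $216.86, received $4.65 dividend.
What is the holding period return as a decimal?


Formula: HPR = (P1 - P0 + D) / P0
Gain: $216.86 - $157.19 + $4.65 = $64.32
HPR = $64.32 / $157.19 = 0.4092

0.4092


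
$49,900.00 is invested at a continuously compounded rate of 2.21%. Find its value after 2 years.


Formula: FV = P * e^(r*t)
Exponent: r*t = 0.0221 * 2 = 0.0442
e^(0.0442) = 1.045191
FV = $49,900.00 * 1.045191 = $52,155.05

$52,155.05


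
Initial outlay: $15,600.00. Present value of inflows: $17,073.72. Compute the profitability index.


Formula: PI = PV(cash flows) / initial investment
Substituting: PI = $17,073.72 / $15,600.00
PI = 1.0945

1.0945


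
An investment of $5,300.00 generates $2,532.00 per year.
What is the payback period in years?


Formula: Payback = investment / annual cash flow
Substituting: Payback = $5,300.00 / $2,532.00
Payback = 2.0932 years

2.0932 years


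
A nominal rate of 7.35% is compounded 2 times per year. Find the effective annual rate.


Formula: EAR = (1 + r/m)^m - 1
Period rate: r/m = 0.0735 / 2 = 0.03675
Compounding: (1 + 0.03675)^2 = 1.074851
EAR = 1.074851 - 1 = 0.074851

0.074851


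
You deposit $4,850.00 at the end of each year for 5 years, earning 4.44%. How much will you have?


Formula: FV = PMT * ((1+r)^n - 1) / r
Growth factor: (1 + 0.0444)^5 = 1.242608
Numerator: 1.242608 - 1 = 0.242608
FV = $4,850.00 * 0.242608 / 0.0444 = $26,501.15

$26,501.15


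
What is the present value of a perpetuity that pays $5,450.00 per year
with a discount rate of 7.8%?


Formula: PV = C / r
Substituting: PV = $5,450.00 / 0.078
PV = $69,871.79

$69,871.79


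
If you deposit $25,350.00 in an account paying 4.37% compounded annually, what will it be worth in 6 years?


Formula: FV = P * (1 + r)^n
Substituting: FV = $25,350.00 * (1 + 0.0437)^6
Growth factor: (1.0437)^6 = 1.29257
FV = $25,350.00 * 1.29257 = $32,766.65

$32,766.65


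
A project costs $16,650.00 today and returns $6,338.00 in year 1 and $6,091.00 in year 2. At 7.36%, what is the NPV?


Formula: NPV = C0 + C1/(1+r) + C2/(1+r)^2
Discount C1: $6,338.00 / (1 + 0.0736) = $5,903.50
Discount C2: $6,091.00 / (1 + 0.0736)^2 = $5,284.50
NPV = -$16,650.00 + $5,903.50 + $5,284.50 = -$5,462.00

-$5,462.00


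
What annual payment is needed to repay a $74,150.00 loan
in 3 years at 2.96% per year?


Formula: PMT = PV * r / (1 - (1+r)^(-n))
Denominator: 1 - (1 + 0.0296)^(-3) = 0.083791
Numerator: $74,150.00 * 0.0296 = 2194.84
PMT = 2194.84 / 0.083791 = $26,194.12

$26,194.12


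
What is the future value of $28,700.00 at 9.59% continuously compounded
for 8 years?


Formula: FV = P * e^(r*t)
Exponent: r*t = 0.0959 * 8 = 0.7672
e^(0.7672) = 2.153727
FV = $28,700.00 * 2.153727 = $61,811.98

$61,811.98


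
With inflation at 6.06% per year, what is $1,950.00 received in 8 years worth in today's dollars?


Formula: Real value = nominal / (1 + inflation)^years
Price level: (1 + 0.0606)^8 = 1.60108
Real value = $1,950.00 / 1.60108 = $1,217.93

$1,217.93


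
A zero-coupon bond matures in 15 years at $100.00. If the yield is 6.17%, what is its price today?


Formula: Price = FV / (1 + r)^n
Substituting: Price = $100.00 / (1 + 0.0617)^15
Discount factor: (1.0617)^15 = 2.454863
Price = $100.00 / 2.454863 = $40.74

$40.74


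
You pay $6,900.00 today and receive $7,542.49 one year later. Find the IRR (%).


Formula: IRR = C1/C0 - 1
Substituting: IRR = $7,542.49 / $6,900.00 - 1
Ratio: 1.093114 - 1 = 0.093114
IRR = 9.3114%

9.3114%


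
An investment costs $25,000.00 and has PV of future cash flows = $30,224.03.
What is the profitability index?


Formula: PI = PV(cash flows) / initial investment
Substituting: PI = $30,224.03 / $25,000.00
PI = 1.209

1.209


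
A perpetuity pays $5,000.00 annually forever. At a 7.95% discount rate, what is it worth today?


Formula: PV = C / r
Substituting: PV = $5,000.00 / 0.0795
PV = $62,893.08

$62,893.08


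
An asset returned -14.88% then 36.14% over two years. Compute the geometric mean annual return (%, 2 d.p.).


Formula: Geometric mean = ((1+r1)*(1+r2))^(1/2) - 1
Product: (1 + -0.1488) * (1 + 0.3614) = 0.8512 * 1.3614 = 1.158824
Square root: 1.158824^0.5 = 1.076487
Geometric mean = 1.076487 - 1 = 0.076487
As percentage: 7.65%

7.65%


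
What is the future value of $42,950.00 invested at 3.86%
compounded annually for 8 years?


Formula: FV = P * (1 + r)^n
Substituting: FV = $42,950.00 * (1 + 0.0386)^8
Growth factor: (1.0386)^8 = 1.3539
FV = $42,950.00 * 1.3539 = $58,150.00

$58,150.00


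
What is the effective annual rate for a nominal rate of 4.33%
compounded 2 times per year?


Formula: EAR = (1 + r/m)^m - 1
Period rate: r/m = 0.0433 / 2 = 0.02165
Compounding: (1 + 0.02165)^2 = 1.043769
EAR = 1.043769 - 1 = 0.043769

0.043769


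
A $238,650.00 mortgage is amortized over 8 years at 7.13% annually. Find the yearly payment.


Formula: PMT = PV * r / (1 - (1+r)^(-n))
Denominator: 1 - (1 + 0.0713)^(-8) = 0.423617
Numerator: $238,650.00 * 0.0713 = 17015.745
PMT = 17015.745 / 0.423617 = $40,167.76

$40,167.76


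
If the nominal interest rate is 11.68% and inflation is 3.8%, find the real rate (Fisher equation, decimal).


Formula: (1 + r_real) = (1 + r_nom) / (1 + inflation)
Substituting: (1 + r_real) = 1.1168 / 1.038
(1 + r_real) = 1.075915
r_real = 1.075915 - 1 = 0.075915

0.075915


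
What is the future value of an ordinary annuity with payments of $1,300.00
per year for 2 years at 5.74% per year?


Formula: FV = PMT * ((1+r)^n - 1) / r
Growth factor: (1 + 0.0574)^2 = 1.118095
Numerator: 1.118095 - 1 = 0.118095
FV = $1,300.00 * 0.118095 / 0.0574 = $2,674.62

$2,674.62


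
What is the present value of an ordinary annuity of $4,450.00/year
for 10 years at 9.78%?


Formula: PV = PMT * (1 - (1+r)^(-n)) / r
Discount factor: (1 + 0.0978)^(-10) = 0.39334
Bracket: 1 - 0.39334 = 0.60666
PV = $4,450.00 * 0.60666 / 0.0978 = $27,603.67

$27,603.67


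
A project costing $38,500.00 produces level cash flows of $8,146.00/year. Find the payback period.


Formula: Payback = investment / annual cash flow
Substituting: Payback = $38,500.00 / $8,146.00
Payback = 4.7262 years

4.7262 years


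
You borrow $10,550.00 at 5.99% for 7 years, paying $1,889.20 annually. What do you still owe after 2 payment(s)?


Formula: Balance = PV*(1+r)^k - PMT*((1+r)^k - 1)/r
Growth: (1 + 0.0599)^2 = 1.123388
Accumulated factor: ((1+r)^k - 1)/r = 2.0599
Balance = $10,550.00 * 1.123388 - $1,889.20 * 2.0599
Balance = $7,960.18

$7,960.18


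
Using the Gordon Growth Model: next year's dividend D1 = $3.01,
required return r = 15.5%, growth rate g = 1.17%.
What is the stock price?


Formula: P = D1 / (r - g)
Spread: r - g = 0.155 - 0.0117 = 0.1433
Substituting: P = $3.01 / 0.1433
P = $21.00

$21.00


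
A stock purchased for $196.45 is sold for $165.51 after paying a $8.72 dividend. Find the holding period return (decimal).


Formula: HPR = (P1 - P0 + D) / P0
Gain: $165.51 - $196.45 + $8.72 = -$22.22
HPR = -$22.22 / $196.45 = -0.1131

-0.1131


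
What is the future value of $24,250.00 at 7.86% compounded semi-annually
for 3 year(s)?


Formula: FV = P * (1 + r/m)^(m*t)
Period rate: r/m = 0.0786 / 2 = 0.0393
Total periods: m*t = 2 * 3 = 6
Growth factor: (1 + 0.0393)^6 = 1.260218
FV = $24,250.00 * 1.260218 = $30,560.28

$30,560.28


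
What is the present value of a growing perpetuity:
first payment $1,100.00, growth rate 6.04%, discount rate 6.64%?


Formula: PV = C / (r - g)
Spread: r - g = 0.0664 - 0.0604 = 0.006
Substituting: PV = $1,100.00 / 0.006
PV = $183,333.33

$183,333.33


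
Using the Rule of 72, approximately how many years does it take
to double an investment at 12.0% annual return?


Formula: Years ≈ 72 / r
Substituting: Years ≈ 72 / 12.0
Years ≈ 6.0

6.0 years


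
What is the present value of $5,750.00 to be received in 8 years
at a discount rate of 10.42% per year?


Formula: PV = FV / (1 + r)^n
Substituting: PV = $5,750.00 / (1 + 0.1042)^8
Discount factor: (1.1042)^8 = 2.209947
PV = $5,750.00 / 2.209947 = $2,601.87

$2,601.87


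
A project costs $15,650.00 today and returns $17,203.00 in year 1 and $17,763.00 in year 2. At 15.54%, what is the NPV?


Formula: NPV = C0 + C1/(1+r) + C2/(1+r)^2
Discount C1: $17,203.00 / (1 + 0.1554) = $14,889.22
Discount C2: $17,763.00 / (1 + 0.1554)^2 = $13,306.12
NPV = -$15,650.00 + $14,889.22 + $13,306.12 = $12,545.34

$12,545.34


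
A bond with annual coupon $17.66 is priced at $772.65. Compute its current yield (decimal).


Formula: Current yield = annual coupon / price
Substituting: CY = $17.66 / $772.65
CY = 0.022856

0.022856


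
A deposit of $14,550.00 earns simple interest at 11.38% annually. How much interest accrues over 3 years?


Formula: I = P * r * t
Substituting: I = $14,550.00 * 0.1138 * 3
Step: I = $14,550.00 * 0.3414
I = $4,967.37

$4,967.37


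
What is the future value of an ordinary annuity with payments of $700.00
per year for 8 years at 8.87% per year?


Formula: FV = PMT * ((1+r)^n - 1) / r
Growth factor: (1 + 0.0887)^8 = 1.97363
Numerator: 1.97363 - 1 = 0.97363
FV = $700.00 * 0.97363 / 0.0887 = $7,683.67

$7,683.67


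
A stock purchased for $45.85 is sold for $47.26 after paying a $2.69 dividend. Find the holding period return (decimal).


Formula: HPR = (P1 - P0 + D) / P0
Gain: $47.26 - $45.85 + $2.69 = $4.10
HPR = $4.10 / $45.85 = 0.0894

0.0894


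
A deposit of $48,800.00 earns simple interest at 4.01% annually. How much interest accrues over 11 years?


Formula: I = P * r * t
Substituting: I = $48,800.00 * 0.0401 * 11
Step: I = $48,800.00 * 0.4411
I = $21,525.68

$21,525.68


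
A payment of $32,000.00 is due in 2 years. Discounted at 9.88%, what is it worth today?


Formula: PV = FV / (1 + r)^n
Substituting: PV = $32,000.00 / (1 + 0.0988)^2
Discount factor: (1.0988)^2 = 1.207361
PV = $32,000.00 / 1.207361 = $26,504.08

$26,504.08


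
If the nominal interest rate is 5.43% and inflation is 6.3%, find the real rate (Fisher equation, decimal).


Formula: (1 + r_real) = (1 + r_nom) / (1 + inflation)
Substituting: (1 + r_real) = 1.0543 / 1.063
(1 + r_real) = 0.991816
r_real = 0.991816 - 1 = -0.008184

-0.008184


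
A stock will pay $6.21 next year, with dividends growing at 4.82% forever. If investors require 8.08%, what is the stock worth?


Formula: P = D1 / (r - g)
Spread: r - g = 0.0808 - 0.0482 = 0.0326
Substituting: P = $6.21 / 0.0326
P = $190.49

$190.49


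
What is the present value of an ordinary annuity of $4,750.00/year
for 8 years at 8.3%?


Formula: PV = PMT * (1 - (1+r)^(-n)) / r
Discount factor: (1 + 0.083)^(-8) = 0.528412
Bracket: 1 - 0.528412 = 0.471588
PV = $4,750.00 * 0.471588 / 0.083 = $26,988.49

$26,988.49


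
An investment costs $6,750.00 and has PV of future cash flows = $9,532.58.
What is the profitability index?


Formula: PI = PV(cash flows) / initial investment
Substituting: PI = $9,532.58 / $6,750.00
PI = 1.4122

1.4122


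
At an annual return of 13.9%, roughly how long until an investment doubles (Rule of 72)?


Formula: Years ≈ 72 / r
Substituting: Years ≈ 72 / 13.9
Years ≈ 5.2

5.2 years


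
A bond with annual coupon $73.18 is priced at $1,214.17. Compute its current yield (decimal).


Formula: Current yield = annual coupon / price
Substituting: CY = $73.18 / $1,214.17
CY = 0.060272

0.060272


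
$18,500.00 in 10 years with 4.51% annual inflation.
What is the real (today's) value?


Formula: Real value = nominal / (1 + inflation)^years
Price level: (1 + 0.0451)^10 = 1.554456
Real value = $18,500.00 / 1.554456 = $11,901.27

$11,901.27


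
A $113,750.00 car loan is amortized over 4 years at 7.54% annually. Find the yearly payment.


Formula: PMT = PV * r / (1 - (1+r)^(-n))
Denominator: 1 - (1 + 0.0754)^(-4) = 0.252313
Numerator: $113,750.00 * 0.0754 = 8576.75
PMT = 8576.75 / 0.252313 = $33,992.51

$33,992.51


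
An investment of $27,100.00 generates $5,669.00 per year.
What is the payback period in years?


Formula: Payback = investment / annual cash flow
Substituting: Payback = $27,100.00 / $5,669.00
Payback = 4.7804 years

4.7804 years


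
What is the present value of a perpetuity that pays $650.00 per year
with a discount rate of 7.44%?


Formula: PV = C / r
Substituting: PV = $650.00 / 0.0744
PV = $8,736.56

$8,736.56


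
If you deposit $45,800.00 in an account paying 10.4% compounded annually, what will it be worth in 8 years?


Formula: FV = P * (1 + r)^n
Substituting: FV = $45,800.00 * (1 + 0.104)^8
Growth factor: (1.104)^8 = 2.206747
FV = $45,800.00 * 2.206747 = $101,069.02

$101,069.02


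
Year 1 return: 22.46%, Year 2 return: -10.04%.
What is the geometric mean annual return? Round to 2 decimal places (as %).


Formula: Geometric mean = ((1+r1)*(1+r2))^(1/2) - 1
Product: (1 + 0.2246) * (1 + -0.1004) = 1.2246 * 0.8996 = 1.10165
Square root: 1.10165^0.5 = 1.049595
Geometric mean = 1.049595 - 1 = 0.049595
As percentage: 4.96%

4.96%


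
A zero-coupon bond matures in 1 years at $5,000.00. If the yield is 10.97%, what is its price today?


Formula: Price = FV / (1 + r)^n
Substituting: Price = $5,000.00 / (1 + 0.1097)^1
Discount factor: (1.1097)^1 = 1.1097
Price = $5,000.00 / 1.1097 = $4,505.72

$4,505.72


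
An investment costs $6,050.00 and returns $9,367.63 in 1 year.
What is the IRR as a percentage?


Formula: IRR = C1/C0 - 1
Substituting: IRR = $9,367.63 / $6,050.00 - 1
Ratio: 1.548369 - 1 = 0.548369
IRR = 54.8369%

54.8369%


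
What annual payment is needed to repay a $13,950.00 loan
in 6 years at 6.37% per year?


Formula: PMT = PV * r / (1 - (1+r)^(-n))
Denominator: 1 - (1 + 0.0637)^(-6) = 0.309625
Numerator: $13,950.00 * 0.0637 = 888.615
PMT = 888.615 / 0.309625 = $2,869.97

$2,869.97


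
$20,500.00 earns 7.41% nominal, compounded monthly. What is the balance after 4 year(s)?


Formula: FV = P * (1 + r/m)^(m*t)
Period rate: r/m = 0.0741 / 12 = 0.006175
Total periods: m*t = 12 * 4 = 48
Growth factor: (1 + 0.006175)^48 = 1.343783
FV = $20,500.00 * 1.343783 = $27,547.55

$27,547.55


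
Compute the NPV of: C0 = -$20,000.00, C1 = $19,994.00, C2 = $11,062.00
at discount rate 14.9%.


Formula: NPV = C0 + C1/(1+r) + C2/(1+r)^2
Discount C1: $19,994.00 / (1 + 0.149) = $17,401.22
Discount C2: $11,062.00 / (1 + 0.149)^2 = $8,379.03
NPV = -$20,000.00 + $17,401.22 + $8,379.03 = $5,780.25

$5,780.25


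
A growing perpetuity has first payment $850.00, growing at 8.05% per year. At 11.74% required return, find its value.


Formula: PV = C / (r - g)
Spread: r - g = 0.1174 - 0.0805 = 0.0369
Substituting: PV = $850.00 / 0.0369
PV = $23,035.23

$23,035.23


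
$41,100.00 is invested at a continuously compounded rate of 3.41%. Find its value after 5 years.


Formula: FV = P * e^(r*t)
Exponent: r*t = 0.0341 * 5 = 0.1705
e^(0.1705) = 1.185898
FV = $41,100.00 * 1.185898 = $48,740.39

$48,740.39


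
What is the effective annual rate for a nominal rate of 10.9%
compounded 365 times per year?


Formula: EAR = (1 + r/m)^m - 1
Period rate: r/m = 0.109 / 365 = 0.000299
Compounding: (1 + 0.000299)^365 = 1.115144
EAR = 1.115144 - 1 = 0.115144

0.115144


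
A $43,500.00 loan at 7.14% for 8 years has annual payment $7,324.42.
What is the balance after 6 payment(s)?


Formula: Balance = PV*(1+r)^k - PMT*((1+r)^k - 1)/r
Growth: (1 + 0.0714)^6 = 1.51255
Accumulated factor: ((1+r)^k - 1)/r = 7.178577
Balance = $43,500.00 * 1.51255 - $7,324.42 * 7.178577
Balance = $13,217.03

$13,217.03


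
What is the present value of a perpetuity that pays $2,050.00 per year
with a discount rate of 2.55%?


Formula: PV = C / r
Substituting: PV = $2,050.00 / 0.0255
PV = $80,392.16

$80,392.16


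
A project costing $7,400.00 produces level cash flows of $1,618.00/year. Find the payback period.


Formula: Payback = investment / annual cash flow
Substituting: Payback = $7,400.00 / $1,618.00
Payback = 4.5735 years

4.5735 years


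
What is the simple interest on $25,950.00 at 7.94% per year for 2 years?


Formula: I = P * r * t
Substituting: I = $25,950.00 * 0.0794 * 2
Step: I = $25,950.00 * 0.1588
I = $4,120.86

$4,120.86
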